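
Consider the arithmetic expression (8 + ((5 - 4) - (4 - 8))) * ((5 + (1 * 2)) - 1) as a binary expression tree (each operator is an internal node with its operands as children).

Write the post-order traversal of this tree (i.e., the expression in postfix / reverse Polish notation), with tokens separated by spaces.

8 5 4 - 4 8 - - + 5 1 2 * + 1 - *

Post-order on an expression tree gives postfix notation: for each operator, emit left operand, right operand, then the operator.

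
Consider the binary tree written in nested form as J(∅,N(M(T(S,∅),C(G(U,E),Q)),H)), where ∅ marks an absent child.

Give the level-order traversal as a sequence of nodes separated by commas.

Level-order visits nodes level by level from the root, left to right within each level.
Level 0: J
Level 1: N
Level 2: M, H
Level 3: T, C
Level 4: S, G, Q
Level 5: U, E

J, N, M, H, T, C, S, G, Q, U, E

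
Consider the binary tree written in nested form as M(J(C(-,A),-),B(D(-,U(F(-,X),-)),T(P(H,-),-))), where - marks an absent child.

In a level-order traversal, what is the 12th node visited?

X

Level-order visits nodes level by level from the root, left to right within each level.
Level 0: M
Level 1: J, B
Level 2: C, D, T
Level 3: A, U, P
Level 4: F, H
Level 5: X
Full level-order sequence: M, J, B, C, D, T, A, U, P, F, H, X.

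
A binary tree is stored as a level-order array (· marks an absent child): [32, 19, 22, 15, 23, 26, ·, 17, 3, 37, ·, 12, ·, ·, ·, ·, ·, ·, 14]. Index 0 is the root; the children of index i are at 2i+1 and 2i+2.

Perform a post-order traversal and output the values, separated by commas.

17, 14, 3, 15, 37, 23, 19, 12, 26, 22, 32

Post-order visits the left subtree, then the right subtree, then the node.
At 32: go left to 19.
  At 19: go left to 15.
    At 15: go left to 17.
      17 is a leaf — visit 17.
    At 15: go right to 3.
      At 3: no left child.
      At 3: go right to 14.
        14 is a leaf — visit 14.
      Visit 3.
    Visit 15.
  At 19: go right to 23.
    At 23: go left to 37.
      37 is a leaf — visit 37.
    At 23: no right child.
    Visit 23.
  Visit 19.
At 32: go right to 22.
  At 22: go left to 26.
    At 26: go left to 12.
      12 is a leaf — visit 12.
    At 26: no right child.
    Visit 26.
  At 22: no right child.
  Visit 22.
Visit 32.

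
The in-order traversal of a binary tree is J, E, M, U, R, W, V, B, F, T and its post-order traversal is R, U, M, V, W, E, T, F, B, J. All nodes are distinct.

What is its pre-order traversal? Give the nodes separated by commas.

The last element of post-order is the root; it splits in-order into left and right subtrees.
Root J: left subtree has 0 nodes { }, right has 9 {E, M, U, R, W, V, B, F, T}.
  Root B: left subtree has 6 nodes {E, M, U, R, W, V}, right has 2 {F, T}.
    Root E: left subtree has 0 nodes { }, right has 5 {M, U, R, W, V}.
      Root W: left subtree has 3 nodes {M, U, R}, right has 1 {V}.
        Root M: left subtree has 0 nodes { }, right has 2 {U, R}.
          Root U: left subtree has 0 nodes { }, right has 1 {R}.
    Root F: left subtree has 0 nodes { }, right has 1 {T}.

J, B, E, W, M, U, R, V, F, T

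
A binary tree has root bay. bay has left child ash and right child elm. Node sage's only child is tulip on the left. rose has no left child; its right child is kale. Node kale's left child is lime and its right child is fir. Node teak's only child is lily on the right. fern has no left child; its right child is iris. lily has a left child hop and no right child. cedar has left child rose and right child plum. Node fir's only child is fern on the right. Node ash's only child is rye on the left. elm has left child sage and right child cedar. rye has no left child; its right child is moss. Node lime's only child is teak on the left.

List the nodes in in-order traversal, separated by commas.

In-order visits the left subtree, then the node, then the right subtree.
At bay: go left to ash.
  At ash: go left to rye.
    At rye: no left child.
    Visit rye.
    At rye: go right to moss.
      moss is a leaf — visit moss.
  Visit ash.
  At ash: no right child.
Visit bay.
At bay: go right to elm.
  At elm: go left to sage.
    At sage: go left to tulip.
      tulip is a leaf — visit tulip.
    Visit sage.
    At sage: no right child.
  Visit elm.
  At elm: go right to cedar.
    At cedar: go left to rose.
      At rose: no left child.
      Visit rose.
      At rose: go right to kale.
        At kale: go left to lime.
          At lime: go left to teak.
            At teak: no left child.
            Visit teak.
            At teak: go right to lily.
              At lily: go left to hop.
                hop is a leaf — visit hop.
              Visit lily.
              At lily: no right child.
          Visit lime.
          At lime: no right child.
        Visit kale.
        At kale: go right to fir.
          At fir: no left child.
          Visit fir.
          At fir: go right to fern.
            At fern: no left child.
            Visit fern.
            At fern: go right to iris.
              iris is a leaf — visit iris.
    Visit cedar.
    At cedar: go right to plum.
      plum is a leaf — visit plum.

rye, moss, ash, bay, tulip, sage, elm, rose, teak, hop, lily, lime, kale, fir, fern, iris, cedar, plum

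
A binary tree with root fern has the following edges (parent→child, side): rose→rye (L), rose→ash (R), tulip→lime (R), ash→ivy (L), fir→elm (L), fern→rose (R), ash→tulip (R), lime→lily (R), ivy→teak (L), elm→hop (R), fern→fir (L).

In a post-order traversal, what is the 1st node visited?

hop

Post-order visits the left subtree, then the right subtree, then the node.
At fern: go left to fir.
  At fir: go left to elm.
    At elm: no left child.
    At elm: go right to hop.
      hop is a leaf — visit hop.
    Visit elm.
  At fir: no right child.
  Visit fir.
At fern: go right to rose.
  At rose: go left to rye.
    rye is a leaf — visit rye.
  At rose: go right to ash.
    At ash: go left to ivy.
      At ivy: go left to teak.
        teak is a leaf — visit teak.
      At ivy: no right child.
      Visit ivy.
    At ash: go right to tulip.
      At tulip: no left child.
      At tulip: go right to lime.
        At lime: no left child.
        At lime: go right to lily.
          lily is a leaf — visit lily.
        Visit lime.
      Visit tulip.
    Visit ash.
  Visit rose.
Visit fern.
Full post-order sequence: hop, elm, fir, rye, teak, ivy, lily, lime, tulip, ash, rose, fern.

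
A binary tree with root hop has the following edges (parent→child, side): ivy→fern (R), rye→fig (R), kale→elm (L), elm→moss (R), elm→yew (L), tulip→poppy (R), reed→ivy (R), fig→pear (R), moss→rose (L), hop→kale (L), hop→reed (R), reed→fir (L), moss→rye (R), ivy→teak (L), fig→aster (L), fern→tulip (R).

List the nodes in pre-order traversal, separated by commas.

hop, kale, elm, yew, moss, rose, rye, fig, aster, pear, reed, fir, ivy, teak, fern, tulip, poppy

Pre-order visits the node, then its left subtree, then its right subtree.
Visit hop.
At hop: go left to kale.
  Visit kale.
  At kale: go left to elm.
    Visit elm.
    At elm: go left to yew.
      yew is a leaf — visit yew.
    At elm: go right to moss.
      Visit moss.
      At moss: go left to rose.
        rose is a leaf — visit rose.
      At moss: go right to rye.
        Visit rye.
        At rye: no left child.
        At rye: go right to fig.
          Visit fig.
          At fig: go left to aster.
            aster is a leaf — visit aster.
          At fig: go right to pear.
            pear is a leaf — visit pear.
  At kale: no right child.
At hop: go right to reed.
  Visit reed.
  At reed: go left to fir.
    fir is a leaf — visit fir.
  At reed: go right to ivy.
    Visit ivy.
    At ivy: go left to teak.
      teak is a leaf — visit teak.
    At ivy: go right to fern.
      Visit fern.
      At fern: no left child.
      At fern: go right to tulip.
        Visit tulip.
        At tulip: no left child.
        At tulip: go right to poppy.
          poppy is a leaf — visit poppy.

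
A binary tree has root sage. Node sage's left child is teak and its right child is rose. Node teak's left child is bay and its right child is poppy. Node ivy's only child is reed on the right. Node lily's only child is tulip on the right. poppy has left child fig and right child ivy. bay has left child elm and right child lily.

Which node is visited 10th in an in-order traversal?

In-order visits the left subtree, then the node, then the right subtree.
At sage: go left to teak.
  At teak: go left to bay.
    At bay: go left to elm.
      elm is a leaf — visit elm.
    Visit bay.
    At bay: go right to lily.
      At lily: no left child.
      Visit lily.
      At lily: go right to tulip.
        tulip is a leaf — visit tulip.
  Visit teak.
  At teak: go right to poppy.
    At poppy: go left to fig.
      fig is a leaf — visit fig.
    Visit poppy.
    At poppy: go right to ivy.
      At ivy: no left child.
      Visit ivy.
      At ivy: go right to reed.
        reed is a leaf — visit reed.
Visit sage.
At sage: go right to rose.
  rose is a leaf — visit rose.
Full in-order sequence: elm, bay, lily, tulip, teak, fig, poppy, ivy, reed, sage, rose.

sage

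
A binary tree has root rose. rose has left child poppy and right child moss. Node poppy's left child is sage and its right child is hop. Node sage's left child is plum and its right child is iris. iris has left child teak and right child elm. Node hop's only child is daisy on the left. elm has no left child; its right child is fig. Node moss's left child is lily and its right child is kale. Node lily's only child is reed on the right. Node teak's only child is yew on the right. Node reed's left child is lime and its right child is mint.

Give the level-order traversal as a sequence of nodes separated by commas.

Level-order visits nodes level by level from the root, left to right within each level.
Level 0: rose
Level 1: poppy, moss
Level 2: sage, hop, lily, kale
Level 3: plum, iris, daisy, reed
Level 4: teak, elm, lime, mint
Level 5: yew, fig

rose, poppy, moss, sage, hop, lily, kale, plum, iris, daisy, reed, teak, elm, lime, mint, yew, fig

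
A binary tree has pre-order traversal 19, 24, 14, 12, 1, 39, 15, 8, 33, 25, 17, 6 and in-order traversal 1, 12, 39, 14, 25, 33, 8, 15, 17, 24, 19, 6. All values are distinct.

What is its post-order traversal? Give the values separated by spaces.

The first element of pre-order is the root; it splits in-order into left and right subtrees.
Root 19: left subtree has 10 nodes {1, 12, 39, 14, 25, 33, 8, 15, 17, 24}, right has 1 {6}.
  Root 24: left subtree has 9 nodes {1, 12, 39, 14, 25, 33, 8, 15, 17}, right has 0 { }.
    Root 14: left subtree has 3 nodes {1, 12, 39}, right has 5 {25, 33, 8, 15, 17}.
      Root 12: left subtree has 1 node {1}, right has 1 {39}.
      Root 15: left subtree has 3 nodes {25, 33, 8}, right has 1 {17}.
        Root 8: left subtree has 2 nodes {25, 33}, right has 0 { }.
          Root 33: left subtree has 1 node {25}, right has 0 { }.

1 39 12 25 33 8 17 15 14 24 6 19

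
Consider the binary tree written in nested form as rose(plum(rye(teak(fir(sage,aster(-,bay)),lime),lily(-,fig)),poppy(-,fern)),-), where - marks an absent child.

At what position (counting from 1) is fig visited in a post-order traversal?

Post-order visits the left subtree, then the right subtree, then the node.
At rose: go left to plum.
  At plum: go left to rye.
    At rye: go left to teak.
      At teak: go left to fir.
        At fir: go left to sage.
          sage is a leaf — visit sage.
        At fir: go right to aster.
          At aster: no left child.
          At aster: go right to bay.
            bay is a leaf — visit bay.
          Visit aster.
        Visit fir.
      At teak: go right to lime.
        lime is a leaf — visit lime.
      Visit teak.
    At rye: go right to lily.
      At lily: no left child.
      At lily: go right to fig.
        fig is a leaf — visit fig.
      Visit lily.
    Visit rye.
  At plum: go right to poppy.
    At poppy: no left child.
    At poppy: go right to fern.
      fern is a leaf — visit fern.
    Visit poppy.
  Visit plum.
At rose: no right child.
Visit rose.
Full post-order sequence: sage, bay, aster, fir, lime, teak, fig, lily, rye, fern, poppy, plum, rose.

7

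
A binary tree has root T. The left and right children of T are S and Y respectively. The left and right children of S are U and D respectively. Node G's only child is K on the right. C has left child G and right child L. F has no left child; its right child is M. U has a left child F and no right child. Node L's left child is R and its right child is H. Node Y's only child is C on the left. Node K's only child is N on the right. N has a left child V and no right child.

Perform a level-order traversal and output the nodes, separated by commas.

T, S, Y, U, D, C, F, G, L, M, K, R, H, N, V

Level-order visits nodes level by level from the root, left to right within each level.
Level 0: T
Level 1: S, Y
Level 2: U, D, C
Level 3: F, G, L
Level 4: M, K, R, H
Level 5: N
Level 6: V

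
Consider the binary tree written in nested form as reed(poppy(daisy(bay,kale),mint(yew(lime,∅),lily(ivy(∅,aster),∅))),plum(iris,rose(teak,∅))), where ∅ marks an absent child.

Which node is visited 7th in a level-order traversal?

rose

Level-order visits nodes level by level from the root, left to right within each level.
Level 0: reed
Level 1: poppy, plum
Level 2: daisy, mint, iris, rose
Level 3: bay, kale, yew, lily, teak
Level 4: lime, ivy
Level 5: aster
Full level-order sequence: reed, poppy, plum, daisy, mint, iris, rose, bay, kale, yew, lily, teak, lime, ivy, aster.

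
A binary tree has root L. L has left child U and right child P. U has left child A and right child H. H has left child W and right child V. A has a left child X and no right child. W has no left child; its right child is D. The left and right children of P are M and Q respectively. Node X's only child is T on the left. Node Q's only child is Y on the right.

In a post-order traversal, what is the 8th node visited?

Post-order visits the left subtree, then the right subtree, then the node.
At L: go left to U.
  At U: go left to A.
    At A: go left to X.
      At X: go left to T.
        T is a leaf — visit T.
      At X: no right child.
      Visit X.
    At A: no right child.
    Visit A.
  At U: go right to H.
    At H: go left to W.
      At W: no left child.
      At W: go right to D.
        D is a leaf — visit D.
      Visit W.
    At H: go right to V.
      V is a leaf — visit V.
    Visit H.
  Visit U.
At L: go right to P.
  At P: go left to M.
    M is a leaf — visit M.
  At P: go right to Q.
    At Q: no left child.
    At Q: go right to Y.
      Y is a leaf — visit Y.
    Visit Q.
  Visit P.
Visit L.
Full post-order sequence: T, X, A, D, W, V, H, U, M, Y, Q, P, L.

U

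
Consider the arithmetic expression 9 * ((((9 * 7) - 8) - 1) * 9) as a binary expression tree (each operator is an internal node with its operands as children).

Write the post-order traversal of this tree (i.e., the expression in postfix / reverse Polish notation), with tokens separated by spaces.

Post-order on an expression tree gives postfix notation: for each operator, emit left operand, right operand, then the operator.

9 9 7 * 8 - 1 - 9 * *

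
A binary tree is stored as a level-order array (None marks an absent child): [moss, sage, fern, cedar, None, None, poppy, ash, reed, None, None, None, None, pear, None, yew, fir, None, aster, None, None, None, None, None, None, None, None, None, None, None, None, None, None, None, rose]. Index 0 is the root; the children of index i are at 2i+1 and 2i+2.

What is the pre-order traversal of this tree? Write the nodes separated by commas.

Pre-order visits the node, then its left subtree, then its right subtree.
Visit moss.
At moss: go left to sage.
  Visit sage.
  At sage: go left to cedar.
    Visit cedar.
    At cedar: go left to ash.
      Visit ash.
      At ash: go left to yew.
        yew is a leaf — visit yew.
      At ash: go right to fir.
        Visit fir.
        At fir: no left child.
        At fir: go right to rose.
          rose is a leaf — visit rose.
    At cedar: go right to reed.
      Visit reed.
      At reed: no left child.
      At reed: go right to aster.
        aster is a leaf — visit aster.
  At sage: no right child.
At moss: go right to fern.
  Visit fern.
  At fern: no left child.
  At fern: go right to poppy.
    Visit poppy.
    At poppy: go left to pear.
      pear is a leaf — visit pear.
    At poppy: no right child.

moss, sage, cedar, ash, yew, fir, rose, reed, aster, fern, poppy, pear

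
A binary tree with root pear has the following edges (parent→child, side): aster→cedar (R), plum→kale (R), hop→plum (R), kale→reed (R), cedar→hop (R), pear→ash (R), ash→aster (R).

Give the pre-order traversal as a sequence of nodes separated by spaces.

Pre-order visits the node, then its left subtree, then its right subtree.
Visit pear.
At pear: no left child.
At pear: go right to ash.
  Visit ash.
  At ash: no left child.
  At ash: go right to aster.
    Visit aster.
    At aster: no left child.
    At aster: go right to cedar.
      Visit cedar.
      At cedar: no left child.
      At cedar: go right to hop.
        Visit hop.
        At hop: no left child.
        At hop: go right to plum.
          Visit plum.
          At plum: no left child.
          At plum: go right to kale.
            Visit kale.
            At kale: no left child.
            At kale: go right to reed.
              reed is a leaf — visit reed.

pear ash aster cedar hop plum kale reed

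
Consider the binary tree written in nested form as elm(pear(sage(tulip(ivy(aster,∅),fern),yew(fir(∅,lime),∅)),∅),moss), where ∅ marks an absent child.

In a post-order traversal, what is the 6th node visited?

fir

Post-order visits the left subtree, then the right subtree, then the node.
At elm: go left to pear.
  At pear: go left to sage.
    At sage: go left to tulip.
      At tulip: go left to ivy.
        At ivy: go left to aster.
          aster is a leaf — visit aster.
        At ivy: no right child.
        Visit ivy.
      At tulip: go right to fern.
        fern is a leaf — visit fern.
      Visit tulip.
    At sage: go right to yew.
      At yew: go left to fir.
        At fir: no left child.
        At fir: go right to lime.
          lime is a leaf — visit lime.
        Visit fir.
      At yew: no right child.
      Visit yew.
    Visit sage.
  At pear: no right child.
  Visit pear.
At elm: go right to moss.
  moss is a leaf — visit moss.
Visit elm.
Full post-order sequence: aster, ivy, fern, tulip, lime, fir, yew, sage, pear, moss, elm.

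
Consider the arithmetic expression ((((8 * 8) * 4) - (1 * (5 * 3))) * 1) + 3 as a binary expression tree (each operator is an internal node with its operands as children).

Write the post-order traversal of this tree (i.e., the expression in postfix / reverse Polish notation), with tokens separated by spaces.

8 8 * 4 * 1 5 3 * * - 1 * 3 +

Post-order on an expression tree gives postfix notation: for each operator, emit left operand, right operand, then the operator.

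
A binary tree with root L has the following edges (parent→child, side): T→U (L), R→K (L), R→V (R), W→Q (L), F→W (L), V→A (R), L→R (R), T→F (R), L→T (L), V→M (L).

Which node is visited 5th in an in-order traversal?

F

In-order visits the left subtree, then the node, then the right subtree.
At L: go left to T.
  At T: go left to U.
    U is a leaf — visit U.
  Visit T.
  At T: go right to F.
    At F: go left to W.
      At W: go left to Q.
        Q is a leaf — visit Q.
      Visit W.
      At W: no right child.
    Visit F.
    At F: no right child.
Visit L.
At L: go right to R.
  At R: go left to K.
    K is a leaf — visit K.
  Visit R.
  At R: go right to V.
    At V: go left to M.
      M is a leaf — visit M.
    Visit V.
    At V: go right to A.
      A is a leaf — visit A.
Full in-order sequence: U, T, Q, W, F, L, K, R, M, V, A.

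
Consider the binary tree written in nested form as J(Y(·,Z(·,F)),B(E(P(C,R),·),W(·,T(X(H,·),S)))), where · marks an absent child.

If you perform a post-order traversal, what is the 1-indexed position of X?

Post-order visits the left subtree, then the right subtree, then the node.
At J: go left to Y.
  At Y: no left child.
  At Y: go right to Z.
    At Z: no left child.
    At Z: go right to F.
      F is a leaf — visit F.
    Visit Z.
  Visit Y.
At J: go right to B.
  At B: go left to E.
    At E: go left to P.
      At P: go left to C.
        C is a leaf — visit C.
      At P: go right to R.
        R is a leaf — visit R.
      Visit P.
    At E: no right child.
    Visit E.
  At B: go right to W.
    At W: no left child.
    At W: go right to T.
      At T: go left to X.
        At X: go left to H.
          H is a leaf — visit H.
        At X: no right child.
        Visit X.
      At T: go right to S.
        S is a leaf — visit S.
      Visit T.
    Visit W.
  Visit B.
Visit J.
Full post-order sequence: F, Z, Y, C, R, P, E, H, X, S, T, W, B, J.

9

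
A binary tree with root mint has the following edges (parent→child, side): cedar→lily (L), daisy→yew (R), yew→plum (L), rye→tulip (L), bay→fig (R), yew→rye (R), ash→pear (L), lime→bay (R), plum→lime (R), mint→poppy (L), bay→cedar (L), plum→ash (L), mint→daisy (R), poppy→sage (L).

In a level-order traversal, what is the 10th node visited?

tulip

Level-order visits nodes level by level from the root, left to right within each level.
Level 0: mint
Level 1: poppy, daisy
Level 2: sage, yew
Level 3: plum, rye
Level 4: ash, lime, tulip
Level 5: pear, bay
Level 6: cedar, fig
Level 7: lily
Full level-order sequence: mint, poppy, daisy, sage, yew, plum, rye, ash, lime, tulip, pear, bay, cedar, fig, lily.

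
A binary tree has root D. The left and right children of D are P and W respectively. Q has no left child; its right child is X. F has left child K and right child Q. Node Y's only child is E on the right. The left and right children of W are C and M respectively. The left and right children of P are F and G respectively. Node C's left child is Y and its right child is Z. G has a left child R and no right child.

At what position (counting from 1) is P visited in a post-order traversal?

7

Post-order visits the left subtree, then the right subtree, then the node.
At D: go left to P.
  At P: go left to F.
    At F: go left to K.
      K is a leaf — visit K.
    At F: go right to Q.
      At Q: no left child.
      At Q: go right to X.
        X is a leaf — visit X.
      Visit Q.
    Visit F.
  At P: go right to G.
    At G: go left to R.
      R is a leaf — visit R.
    At G: no right child.
    Visit G.
  Visit P.
At D: go right to W.
  At W: go left to C.
    At C: go left to Y.
      At Y: no left child.
      At Y: go right to E.
        E is a leaf — visit E.
      Visit Y.
    At C: go right to Z.
      Z is a leaf — visit Z.
    Visit C.
  At W: go right to M.
    M is a leaf — visit M.
  Visit W.
Visit D.
Full post-order sequence: K, X, Q, F, R, G, P, E, Y, Z, C, M, W, D.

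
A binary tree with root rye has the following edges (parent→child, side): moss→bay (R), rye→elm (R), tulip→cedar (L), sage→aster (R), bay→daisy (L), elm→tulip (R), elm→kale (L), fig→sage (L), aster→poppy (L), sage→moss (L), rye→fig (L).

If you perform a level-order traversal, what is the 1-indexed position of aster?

8

Level-order visits nodes level by level from the root, left to right within each level.
Level 0: rye
Level 1: fig, elm
Level 2: sage, kale, tulip
Level 3: moss, aster, cedar
Level 4: bay, poppy
Level 5: daisy
Full level-order sequence: rye, fig, elm, sage, kale, tulip, moss, aster, cedar, bay, poppy, daisy.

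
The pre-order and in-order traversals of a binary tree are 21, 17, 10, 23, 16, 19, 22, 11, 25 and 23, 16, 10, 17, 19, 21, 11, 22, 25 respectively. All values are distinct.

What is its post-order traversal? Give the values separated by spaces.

16 23 10 19 17 11 25 22 21

The first element of pre-order is the root; it splits in-order into left and right subtrees.
Root 21: left subtree has 5 nodes {23, 16, 10, 17, 19}, right has 3 {11, 22, 25}.
  Root 17: left subtree has 3 nodes {23, 16, 10}, right has 1 {19}.
    Root 10: left subtree has 2 nodes {23, 16}, right has 0 { }.
      Root 23: left subtree has 0 nodes { }, right has 1 {16}.
  Root 22: left subtree has 1 node {11}, right has 1 {25}.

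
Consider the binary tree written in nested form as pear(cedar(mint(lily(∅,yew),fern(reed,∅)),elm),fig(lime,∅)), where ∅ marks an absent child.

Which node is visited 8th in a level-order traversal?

fern

Level-order visits nodes level by level from the root, left to right within each level.
Level 0: pear
Level 1: cedar, fig
Level 2: mint, elm, lime
Level 3: lily, fern
Level 4: yew, reed
Full level-order sequence: pear, cedar, fig, mint, elm, lime, lily, fern, yew, reed.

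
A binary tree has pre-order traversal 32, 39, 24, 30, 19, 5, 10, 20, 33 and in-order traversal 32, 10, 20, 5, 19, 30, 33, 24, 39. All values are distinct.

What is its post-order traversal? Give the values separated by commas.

The first element of pre-order is the root; it splits in-order into left and right subtrees.
Root 32: left subtree has 0 nodes { }, right has 8 {10, 20, 5, 19, 30, 33, 24, 39}.
  Root 39: left subtree has 7 nodes {10, 20, 5, 19, 30, 33, 24}, right has 0 { }.
    Root 24: left subtree has 6 nodes {10, 20, 5, 19, 30, 33}, right has 0 { }.
      Root 30: left subtree has 4 nodes {10, 20, 5, 19}, right has 1 {33}.
        Root 19: left subtree has 3 nodes {10, 20, 5}, right has 0 { }.
          Root 5: left subtree has 2 nodes {10, 20}, right has 0 { }.
            Root 10: left subtree has 0 nodes { }, right has 1 {20}.

20, 10, 5, 19, 33, 30, 24, 39, 32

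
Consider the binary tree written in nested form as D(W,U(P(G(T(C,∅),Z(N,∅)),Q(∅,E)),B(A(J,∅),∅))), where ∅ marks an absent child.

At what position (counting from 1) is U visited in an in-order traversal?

In-order visits the left subtree, then the node, then the right subtree.
At D: go left to W.
  W is a leaf — visit W.
Visit D.
At D: go right to U.
  At U: go left to P.
    At P: go left to G.
      At G: go left to T.
        At T: go left to C.
          C is a leaf — visit C.
        Visit T.
        At T: no right child.
      Visit G.
      At G: go right to Z.
        At Z: go left to N.
          N is a leaf — visit N.
        Visit Z.
        At Z: no right child.
    Visit P.
    At P: go right to Q.
      At Q: no left child.
      Visit Q.
      At Q: go right to E.
        E is a leaf — visit E.
  Visit U.
  At U: go right to B.
    At B: go left to A.
      At A: go left to J.
        J is a leaf — visit J.
      Visit A.
      At A: no right child.
    Visit B.
    At B: no right child.
Full in-order sequence: W, D, C, T, G, N, Z, P, Q, E, U, J, A, B.

11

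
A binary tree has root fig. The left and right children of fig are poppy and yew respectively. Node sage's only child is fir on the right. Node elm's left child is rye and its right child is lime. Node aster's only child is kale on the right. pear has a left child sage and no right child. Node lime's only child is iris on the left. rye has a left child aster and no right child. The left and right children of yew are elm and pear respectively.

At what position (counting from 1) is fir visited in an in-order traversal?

11

In-order visits the left subtree, then the node, then the right subtree.
At fig: go left to poppy.
  poppy is a leaf — visit poppy.
Visit fig.
At fig: go right to yew.
  At yew: go left to elm.
    At elm: go left to rye.
      At rye: go left to aster.
        At aster: no left child.
        Visit aster.
        At aster: go right to kale.
          kale is a leaf — visit kale.
      Visit rye.
      At rye: no right child.
    Visit elm.
    At elm: go right to lime.
      At lime: go left to iris.
        iris is a leaf — visit iris.
      Visit lime.
      At lime: no right child.
  Visit yew.
  At yew: go right to pear.
    At pear: go left to sage.
      At sage: no left child.
      Visit sage.
      At sage: go right to fir.
        fir is a leaf — visit fir.
    Visit pear.
    At pear: no right child.
Full in-order sequence: poppy, fig, aster, kale, rye, elm, iris, lime, yew, sage, fir, pear.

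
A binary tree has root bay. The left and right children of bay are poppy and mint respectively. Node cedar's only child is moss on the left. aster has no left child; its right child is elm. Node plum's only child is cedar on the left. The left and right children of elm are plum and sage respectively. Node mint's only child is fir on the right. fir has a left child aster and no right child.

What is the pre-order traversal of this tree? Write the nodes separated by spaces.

Pre-order visits the node, then its left subtree, then its right subtree.
Visit bay.
At bay: go left to poppy.
  poppy is a leaf — visit poppy.
At bay: go right to mint.
  Visit mint.
  At mint: no left child.
  At mint: go right to fir.
    Visit fir.
    At fir: go left to aster.
      Visit aster.
      At aster: no left child.
      At aster: go right to elm.
        Visit elm.
        At elm: go left to plum.
          Visit plum.
          At plum: go left to cedar.
            Visit cedar.
            At cedar: go left to moss.
              moss is a leaf — visit moss.
            At cedar: no right child.
          At plum: no right child.
        At elm: go right to sage.
          sage is a leaf — visit sage.
    At fir: no right child.

bay poppy mint fir aster elm plum cedar moss sage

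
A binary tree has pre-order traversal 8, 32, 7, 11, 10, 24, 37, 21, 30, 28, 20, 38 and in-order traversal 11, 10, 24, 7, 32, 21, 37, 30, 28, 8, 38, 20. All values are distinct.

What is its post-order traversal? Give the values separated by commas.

24, 10, 11, 7, 21, 28, 30, 37, 32, 38, 20, 8

The first element of pre-order is the root; it splits in-order into left and right subtrees.
Root 8: left subtree has 9 nodes {11, 10, 24, 7, 32, 21, 37, 30, 28}, right has 2 {38, 20}.
  Root 32: left subtree has 4 nodes {11, 10, 24, 7}, right has 4 {21, 37, 30, 28}.
    Root 7: left subtree has 3 nodes {11, 10, 24}, right has 0 { }.
      Root 11: left subtree has 0 nodes { }, right has 2 {10, 24}.
        Root 10: left subtree has 0 nodes { }, right has 1 {24}.
    Root 37: left subtree has 1 node {21}, right has 2 {30, 28}.
      Root 30: left subtree has 0 nodes { }, right has 1 {28}.
  Root 20: left subtree has 1 node {38}, right has 0 { }.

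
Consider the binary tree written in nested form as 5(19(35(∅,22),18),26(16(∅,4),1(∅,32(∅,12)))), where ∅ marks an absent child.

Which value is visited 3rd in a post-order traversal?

Post-order visits the left subtree, then the right subtree, then the node.
At 5: go left to 19.
  At 19: go left to 35.
    At 35: no left child.
    At 35: go right to 22.
      22 is a leaf — visit 22.
    Visit 35.
  At 19: go right to 18.
    18 is a leaf — visit 18.
  Visit 19.
At 5: go right to 26.
  At 26: go left to 16.
    At 16: no left child.
    At 16: go right to 4.
      4 is a leaf — visit 4.
    Visit 16.
  At 26: go right to 1.
    At 1: no left child.
    At 1: go right to 32.
      At 32: no left child.
      At 32: go right to 12.
        12 is a leaf — visit 12.
      Visit 32.
    Visit 1.
  Visit 26.
Visit 5.
Full post-order sequence: 22, 35, 18, 19, 4, 16, 12, 32, 1, 26, 5.

18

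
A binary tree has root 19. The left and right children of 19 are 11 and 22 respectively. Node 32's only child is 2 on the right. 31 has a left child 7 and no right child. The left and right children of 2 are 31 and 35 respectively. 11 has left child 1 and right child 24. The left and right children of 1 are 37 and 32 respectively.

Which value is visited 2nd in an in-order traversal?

In-order visits the left subtree, then the node, then the right subtree.
At 19: go left to 11.
  At 11: go left to 1.
    At 1: go left to 37.
      37 is a leaf — visit 37.
    Visit 1.
    At 1: go right to 32.
      At 32: no left child.
      Visit 32.
      At 32: go right to 2.
        At 2: go left to 31.
          At 31: go left to 7.
            7 is a leaf — visit 7.
          Visit 31.
          At 31: no right child.
        Visit 2.
        At 2: go right to 35.
          35 is a leaf — visit 35.
  Visit 11.
  At 11: go right to 24.
    24 is a leaf — visit 24.
Visit 19.
At 19: go right to 22.
  22 is a leaf — visit 22.
Full in-order sequence: 37, 1, 32, 7, 31, 2, 35, 11, 24, 19, 22.

1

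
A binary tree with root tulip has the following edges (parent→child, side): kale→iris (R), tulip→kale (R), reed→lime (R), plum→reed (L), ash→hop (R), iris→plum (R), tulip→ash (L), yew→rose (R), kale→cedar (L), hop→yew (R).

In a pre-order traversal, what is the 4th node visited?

yew

Pre-order visits the node, then its left subtree, then its right subtree.
Visit tulip.
At tulip: go left to ash.
  Visit ash.
  At ash: no left child.
  At ash: go right to hop.
    Visit hop.
    At hop: no left child.
    At hop: go right to yew.
      Visit yew.
      At yew: no left child.
      At yew: go right to rose.
        rose is a leaf — visit rose.
At tulip: go right to kale.
  Visit kale.
  At kale: go left to cedar.
    cedar is a leaf — visit cedar.
  At kale: go right to iris.
    Visit iris.
    At iris: no left child.
    At iris: go right to plum.
      Visit plum.
      At plum: go left to reed.
        Visit reed.
        At reed: no left child.
        At reed: go right to lime.
          lime is a leaf — visit lime.
      At plum: no right child.
Full pre-order sequence: tulip, ash, hop, yew, rose, kale, cedar, iris, plum, reed, lime.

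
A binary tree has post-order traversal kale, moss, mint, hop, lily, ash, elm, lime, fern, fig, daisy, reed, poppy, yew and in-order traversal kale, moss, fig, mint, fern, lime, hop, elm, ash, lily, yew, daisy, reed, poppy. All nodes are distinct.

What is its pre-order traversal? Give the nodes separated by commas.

The last element of post-order is the root; it splits in-order into left and right subtrees.
Root yew: left subtree has 10 nodes {kale, moss, fig, mint, fern, lime, hop, elm, ash, lily}, right has 3 {daisy, reed, poppy}.
  Root fig: left subtree has 2 nodes {kale, moss}, right has 7 {mint, fern, lime, hop, elm, ash, lily}.
    Root moss: left subtree has 1 node {kale}, right has 0 { }.
    Root fern: left subtree has 1 node {mint}, right has 5 {lime, hop, elm, ash, lily}.
      Root lime: left subtree has 0 nodes { }, right has 4 {hop, elm, ash, lily}.
        Root elm: left subtree has 1 node {hop}, right has 2 {ash, lily}.
          Root ash: left subtree has 0 nodes { }, right has 1 {lily}.
  Root poppy: left subtree has 2 nodes {daisy, reed}, right has 0 { }.
    Root reed: left subtree has 1 node {daisy}, right has 0 { }.

yew, fig, moss, kale, fern, mint, lime, elm, hop, ash, lily, poppy, reed, daisy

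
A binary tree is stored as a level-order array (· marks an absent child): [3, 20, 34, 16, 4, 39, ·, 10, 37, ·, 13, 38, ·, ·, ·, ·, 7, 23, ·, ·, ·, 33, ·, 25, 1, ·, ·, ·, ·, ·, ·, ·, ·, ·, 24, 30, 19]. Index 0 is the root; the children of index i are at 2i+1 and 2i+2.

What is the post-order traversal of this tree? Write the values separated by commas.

24, 7, 10, 30, 19, 23, 37, 16, 33, 13, 4, 20, 25, 1, 38, 39, 34, 3

Post-order visits the left subtree, then the right subtree, then the node.
At 3: go left to 20.
  At 20: go left to 16.
    At 16: go left to 10.
      At 10: no left child.
      At 10: go right to 7.
        At 7: no left child.
        At 7: go right to 24.
          24 is a leaf — visit 24.
        Visit 7.
      Visit 10.
    At 16: go right to 37.
      At 37: go left to 23.
        At 23: go left to 30.
          30 is a leaf — visit 30.
        At 23: go right to 19.
          19 is a leaf — visit 19.
        Visit 23.
      At 37: no right child.
      Visit 37.
    Visit 16.
  At 20: go right to 4.
    At 4: no left child.
    At 4: go right to 13.
      At 13: go left to 33.
        33 is a leaf — visit 33.
      At 13: no right child.
      Visit 13.
    Visit 4.
  Visit 20.
At 3: go right to 34.
  At 34: go left to 39.
    At 39: go left to 38.
      At 38: go left to 25.
        25 is a leaf — visit 25.
      At 38: go right to 1.
        1 is a leaf — visit 1.
      Visit 38.
    At 39: no right child.
    Visit 39.
  At 34: no right child.
  Visit 34.
Visit 3.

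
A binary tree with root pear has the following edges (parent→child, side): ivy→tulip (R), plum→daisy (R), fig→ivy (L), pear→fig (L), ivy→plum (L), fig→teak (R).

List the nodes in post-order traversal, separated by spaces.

daisy plum tulip ivy teak fig pear

Post-order visits the left subtree, then the right subtree, then the node.
At pear: go left to fig.
  At fig: go left to ivy.
    At ivy: go left to plum.
      At plum: no left child.
      At plum: go right to daisy.
        daisy is a leaf — visit daisy.
      Visit plum.
    At ivy: go right to tulip.
      tulip is a leaf — visit tulip.
    Visit ivy.
  At fig: go right to teak.
    teak is a leaf — visit teak.
  Visit fig.
At pear: no right child.
Visit pear.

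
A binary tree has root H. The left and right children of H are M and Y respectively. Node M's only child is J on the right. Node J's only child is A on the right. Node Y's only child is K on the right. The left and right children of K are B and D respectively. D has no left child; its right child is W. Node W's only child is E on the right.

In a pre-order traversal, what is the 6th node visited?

K

Pre-order visits the node, then its left subtree, then its right subtree.
Visit H.
At H: go left to M.
  Visit M.
  At M: no left child.
  At M: go right to J.
    Visit J.
    At J: no left child.
    At J: go right to A.
      A is a leaf — visit A.
At H: go right to Y.
  Visit Y.
  At Y: no left child.
  At Y: go right to K.
    Visit K.
    At K: go left to B.
      B is a leaf — visit B.
    At K: go right to D.
      Visit D.
      At D: no left child.
      At D: go right to W.
        Visit W.
        At W: no left child.
        At W: go right to E.
          E is a leaf — visit E.
Full pre-order sequence: H, M, J, A, Y, K, B, D, W, E.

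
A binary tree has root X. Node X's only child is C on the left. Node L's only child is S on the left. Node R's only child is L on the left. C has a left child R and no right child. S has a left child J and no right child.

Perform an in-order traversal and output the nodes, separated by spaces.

In-order visits the left subtree, then the node, then the right subtree.
At X: go left to C.
  At C: go left to R.
    At R: go left to L.
      At L: go left to S.
        At S: go left to J.
          J is a leaf — visit J.
        Visit S.
        At S: no right child.
      Visit L.
      At L: no right child.
    Visit R.
    At R: no right child.
  Visit C.
  At C: no right child.
Visit X.
At X: no right child.

J S L R C X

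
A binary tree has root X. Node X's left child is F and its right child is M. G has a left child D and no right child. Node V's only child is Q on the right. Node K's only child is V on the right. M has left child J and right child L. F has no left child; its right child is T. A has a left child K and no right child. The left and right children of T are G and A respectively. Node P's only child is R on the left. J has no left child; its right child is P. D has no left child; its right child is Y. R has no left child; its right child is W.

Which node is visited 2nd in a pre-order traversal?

Pre-order visits the node, then its left subtree, then its right subtree.
Visit X.
At X: go left to F.
  Visit F.
  At F: no left child.
  At F: go right to T.
    Visit T.
    At T: go left to G.
      Visit G.
      At G: go left to D.
        Visit D.
        At D: no left child.
        At D: go right to Y.
          Y is a leaf — visit Y.
      At G: no right child.
    At T: go right to A.
      Visit A.
      At A: go left to K.
        Visit K.
        At K: no left child.
        At K: go right to V.
          Visit V.
          At V: no left child.
          At V: go right to Q.
            Q is a leaf — visit Q.
      At A: no right child.
At X: go right to M.
  Visit M.
  At M: go left to J.
    Visit J.
    At J: no left child.
    At J: go right to P.
      Visit P.
      At P: go left to R.
        Visit R.
        At R: no left child.
        At R: go right to W.
          W is a leaf — visit W.
      At P: no right child.
  At M: go right to L.
    L is a leaf — visit L.
Full pre-order sequence: X, F, T, G, D, Y, A, K, V, Q, M, J, P, R, W, L.

F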